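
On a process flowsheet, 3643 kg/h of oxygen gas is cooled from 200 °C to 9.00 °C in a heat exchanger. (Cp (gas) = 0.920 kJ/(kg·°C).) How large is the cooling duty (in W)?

Q = ṁ·Cp·ΔT = 3643 × 0.920 × (9.00 − 200) = -640150 kJ/h
Converting: 640150 / 3600 s = 177.82 kW
Cooling duty = 177820 W

Q_c = 178000 W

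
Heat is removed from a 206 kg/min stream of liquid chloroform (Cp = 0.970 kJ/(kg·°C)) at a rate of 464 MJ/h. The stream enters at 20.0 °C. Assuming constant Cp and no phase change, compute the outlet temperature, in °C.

Q = 464 MJ/h = 7733.3 kJ/min
ΔT = Q/(ṁ·Cp) = 7733.3/(206×0.970) = 38.701 K
T_out = 20.0 − 38.701 = -18.701 °C

T_out = -18.7 °C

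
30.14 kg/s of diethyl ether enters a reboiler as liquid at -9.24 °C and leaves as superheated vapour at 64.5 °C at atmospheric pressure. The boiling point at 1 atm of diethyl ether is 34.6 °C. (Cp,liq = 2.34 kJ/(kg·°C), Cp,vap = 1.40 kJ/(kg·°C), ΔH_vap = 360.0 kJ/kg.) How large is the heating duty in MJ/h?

Q = 54700 MJ/h

liquid -9.24→34.6 °C: 102.59 kJ/kg
vaporisation at 34.6 °C: 360 kJ/kg
vapour 34.6→64.5 °C: 41.86 kJ/kg
Δh = 102.59 + 360 + 41.86 = 504.45 kJ/kg
Q = ṁ·Δh = 30.14 kg/s × 504.45 kJ/kg = 15204 kJ/s
|Q| = 15204 kW = 54734 MJ/h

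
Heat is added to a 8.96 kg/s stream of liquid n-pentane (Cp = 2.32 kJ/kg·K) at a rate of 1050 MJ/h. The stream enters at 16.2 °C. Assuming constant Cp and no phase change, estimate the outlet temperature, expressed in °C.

Q = 1050 MJ/h = 291.67 kJ/s
ΔT = Q/(ṁ·Cp) = 291.67/(8.96×2.32) = 14.031 K
T_out = 16.2 + 14.031 = 30.231 °C

T_out = 30.2 °C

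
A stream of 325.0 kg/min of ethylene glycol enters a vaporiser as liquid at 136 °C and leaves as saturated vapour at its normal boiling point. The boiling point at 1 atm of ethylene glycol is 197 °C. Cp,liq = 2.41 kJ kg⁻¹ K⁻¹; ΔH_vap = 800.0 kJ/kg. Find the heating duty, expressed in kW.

liquid 136→197 °C: 147.01 kJ/kg
vaporisation at 197 °C: 800 kJ/kg
Δh = 147.01 + 800 = 947.01 kJ/kg
Q = ṁ·Δh = 325.0 kg/min × 947.01 kJ/kg = 307780 kJ/min
|Q| = 5129.6 kW

Q = 5130 kW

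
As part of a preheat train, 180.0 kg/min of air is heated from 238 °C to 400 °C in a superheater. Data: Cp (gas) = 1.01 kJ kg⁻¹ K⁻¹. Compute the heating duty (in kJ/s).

Q = ṁ·Cp·ΔT = 180.0 × 1.01 × (400 − 238) = 29452 kJ/min
Converting: 29452 / 60 s = 490.86 kW

Q = 491 kJ/s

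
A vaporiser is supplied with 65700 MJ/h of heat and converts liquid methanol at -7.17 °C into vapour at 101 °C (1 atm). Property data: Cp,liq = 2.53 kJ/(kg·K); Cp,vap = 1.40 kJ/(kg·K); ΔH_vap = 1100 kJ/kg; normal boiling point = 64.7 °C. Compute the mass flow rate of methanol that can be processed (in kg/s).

Δh = 2.53×(64.7−-7.17) + 1100 + 1.40×(101−64.7) = 1332.7 kJ/kg
Q = 65700 MJ/h = 18250 kJ/s = 18250 kJ/s
ṁ = Q/Δh = 18250 / 1332.7 = 13.695 kg/s

ṁ = 13.7 kg/s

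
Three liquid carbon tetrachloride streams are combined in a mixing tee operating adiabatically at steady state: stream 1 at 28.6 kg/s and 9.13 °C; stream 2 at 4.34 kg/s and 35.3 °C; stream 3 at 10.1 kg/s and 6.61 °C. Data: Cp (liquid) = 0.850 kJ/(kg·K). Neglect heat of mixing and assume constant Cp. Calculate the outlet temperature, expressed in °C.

T_out = 11.2 °C

No heat crosses the boundary, so H_out = H_in.
T_out = Σ ṁᵢCp,ᵢTᵢ / Σ ṁᵢCp,ᵢ
      = 408.92 / 36.584 = 11.178 °C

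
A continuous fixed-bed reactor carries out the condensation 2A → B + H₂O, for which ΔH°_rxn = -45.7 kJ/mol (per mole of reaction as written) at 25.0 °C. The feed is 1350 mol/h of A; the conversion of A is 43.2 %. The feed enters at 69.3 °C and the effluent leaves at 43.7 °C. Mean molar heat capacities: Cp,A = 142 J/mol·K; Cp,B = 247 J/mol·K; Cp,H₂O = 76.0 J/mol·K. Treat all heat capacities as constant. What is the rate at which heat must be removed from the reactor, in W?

Q_out = 5010 W

Extent of reaction ξ = 0.432 × 1350 / 2 = 291.6 mol/h
Reaction term: ξ·ΔH°_rxn = 291.6 × -45.7 = -13326 kJ/h
Sensible, feed 69.3→25 °C: -8492.3 kJ/h
Outlet flows (mol/h): A 766.8, B 291.6, H₂O 291.6
Sensible, products 25→43.7 °C: 3797.5 kJ/h
Q = ΔH = -18021 kJ/h = -5.0058 kW
Heat removed = 5005.8 W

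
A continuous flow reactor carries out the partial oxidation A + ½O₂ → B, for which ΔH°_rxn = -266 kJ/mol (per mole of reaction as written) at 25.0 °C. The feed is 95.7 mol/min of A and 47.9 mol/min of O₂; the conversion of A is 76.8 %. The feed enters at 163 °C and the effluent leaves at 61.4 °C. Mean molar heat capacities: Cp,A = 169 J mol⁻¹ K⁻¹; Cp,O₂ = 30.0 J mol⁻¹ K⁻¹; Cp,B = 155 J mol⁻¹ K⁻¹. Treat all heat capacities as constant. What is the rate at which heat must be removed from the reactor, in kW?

Q_out = 357 kW

Extent of reaction ξ = 0.768 × 95.7 = 73.498 mol/min
Reaction term: ξ·ΔH°_rxn = 73.498 × -266 = -19550 kJ/min
Sensible, feed 163→25 °C: -2430.2 kJ/min
Outlet flows (mol/min): A 22.202, O₂ 11.151, B 73.498
Sensible, products 25→61.4 °C: 563.43 kJ/min
Q = ΔH = -21417 kJ/min = -356.95 kW
Heat removed = 356.95 kW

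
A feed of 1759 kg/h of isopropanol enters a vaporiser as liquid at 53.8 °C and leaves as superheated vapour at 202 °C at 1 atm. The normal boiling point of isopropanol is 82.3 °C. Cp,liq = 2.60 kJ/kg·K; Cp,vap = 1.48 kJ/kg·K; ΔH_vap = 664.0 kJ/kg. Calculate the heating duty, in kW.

Q = 447 kW

liquid 53.8→82.3 °C: 74.1 kJ/kg
vaporisation at 82.3 °C: 664 kJ/kg
vapour 82.3→202 °C: 177.16 kJ/kg
Δh = 74.1 + 664 + 177.16 = 915.26 kJ/kg
Q = ṁ·Δh = 1759 kg/h × 915.26 kJ/kg = 1.6099e+06 kJ/h
|Q| = 447.2 kW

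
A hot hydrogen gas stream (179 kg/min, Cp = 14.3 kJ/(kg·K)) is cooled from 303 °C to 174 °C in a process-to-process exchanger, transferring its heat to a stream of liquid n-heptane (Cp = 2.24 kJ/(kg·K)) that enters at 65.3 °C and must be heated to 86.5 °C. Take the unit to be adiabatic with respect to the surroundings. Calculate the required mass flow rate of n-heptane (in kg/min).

ṁ_c = 6950 kg/min

Heat released by hot stream: Q = 179 × 14.3 × (303 − 174) = 330200 kJ/min
Energy balance on cold side (adiabatic exchanger): Q = ṁ_c·Cp_c·(T_c,out − T_c,in)
ṁ_c = 330200 / [2.24 × (86.5 − 65.3)] = 6953.4 kg/min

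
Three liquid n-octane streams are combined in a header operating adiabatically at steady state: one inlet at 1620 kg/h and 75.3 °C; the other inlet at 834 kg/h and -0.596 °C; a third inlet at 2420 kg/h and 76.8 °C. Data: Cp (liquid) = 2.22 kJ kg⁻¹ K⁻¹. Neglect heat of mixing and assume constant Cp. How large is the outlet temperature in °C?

No heat crosses the boundary, so H_out = H_in.
Σ ṁᵢCp,ᵢTᵢ = 1620×2.22×75.3 + 834×2.22×-0.596 + 2420×2.22×76.8 = 682310
Σ ṁᵢCp,ᵢ = 1620×2.22 + 834×2.22 + 2420×2.22 = 10820
T_out = 682310 / 10820 = 63.058 °C

T_out = 63.1 °C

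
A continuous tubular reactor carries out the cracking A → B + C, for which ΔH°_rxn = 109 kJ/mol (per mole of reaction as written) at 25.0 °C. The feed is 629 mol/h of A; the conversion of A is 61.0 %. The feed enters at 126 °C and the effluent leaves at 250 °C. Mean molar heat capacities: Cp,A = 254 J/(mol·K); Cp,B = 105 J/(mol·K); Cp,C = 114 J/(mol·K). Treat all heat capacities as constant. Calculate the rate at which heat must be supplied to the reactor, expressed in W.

Extent of reaction ξ = 0.610 × 629 = 383.69 mol/h
Reaction term: ξ·ΔH°_rxn = 383.69 × 109 = 41822 kJ/h
Sensible, feed 126→25 °C: -16136 kJ/h
Outlet flows (mol/h): A 245.31, B 383.69, C 383.69
Sensible, products 25→250 °C: 32926 kJ/h
Q = ΔH = 58612 kJ/h = 16.281 kW
Heat supplied = 16281 W

Q_in = 16300 W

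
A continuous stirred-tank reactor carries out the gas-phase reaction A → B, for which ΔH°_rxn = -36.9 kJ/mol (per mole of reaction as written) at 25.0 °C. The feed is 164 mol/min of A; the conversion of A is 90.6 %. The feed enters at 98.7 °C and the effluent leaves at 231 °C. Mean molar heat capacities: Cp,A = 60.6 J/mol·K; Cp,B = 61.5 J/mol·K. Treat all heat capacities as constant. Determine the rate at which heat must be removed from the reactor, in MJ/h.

Q_out = 248 MJ/h

Extent of reaction ξ = 0.906 × 164 = 148.58 mol/min
Reaction term: ξ·ΔH°_rxn = 148.58 × -36.9 = -5482.7 kJ/min
Sensible, feed 98.7→25 °C: -732.46 kJ/min
Outlet flows (mol/min): A 15.416, B 148.58
Sensible, products 25→231 °C: 2074.9 kJ/min
Q = ΔH = -4140.4 kJ/min = -69.006 kW
Heat removed = 248.42 MJ/h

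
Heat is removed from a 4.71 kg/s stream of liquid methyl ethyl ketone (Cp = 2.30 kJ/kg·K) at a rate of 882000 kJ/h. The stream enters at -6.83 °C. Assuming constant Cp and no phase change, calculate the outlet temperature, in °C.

T_out = -29.4 °C

Q = 882000 kJ/h = 245 kJ/s
ΔT = Q/(ṁ·Cp) = 245/(4.71×2.30) = 22.616 K
T_out = -6.83 − 22.616 = -29.446 °C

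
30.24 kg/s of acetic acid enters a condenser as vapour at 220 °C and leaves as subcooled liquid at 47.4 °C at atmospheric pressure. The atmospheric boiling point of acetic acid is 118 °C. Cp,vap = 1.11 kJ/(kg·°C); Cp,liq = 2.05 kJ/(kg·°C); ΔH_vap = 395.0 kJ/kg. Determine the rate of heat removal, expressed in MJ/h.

vapour 220→118 °C: -113.22 kJ/kg
condensation at 118 °C: -395 kJ/kg
liquid 118→47.4 °C: -144.73 kJ/kg
Δh = -113.22 + -395 + -144.73 = -652.95 kJ/kg
Q = ṁ·Δh = 30.24 kg/s × -652.95 kJ/kg = -19745 kJ/s
|Q| = 19745 kW = 71083 MJ/h

Q_c = 71100 MJ/h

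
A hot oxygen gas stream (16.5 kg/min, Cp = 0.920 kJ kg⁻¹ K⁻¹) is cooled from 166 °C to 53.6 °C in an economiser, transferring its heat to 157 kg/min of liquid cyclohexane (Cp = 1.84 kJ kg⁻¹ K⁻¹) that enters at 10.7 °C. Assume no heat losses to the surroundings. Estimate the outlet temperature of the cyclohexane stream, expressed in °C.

T_c,out = 16.6 °C

Heat released by hot stream: Q = 16.5 × 0.920 × (166 − 53.6) = 1706.2 kJ/min
Energy balance on cold side (adiabatic exchanger): Q = ṁ_c·Cp_c·(T_c,out − T_c,in)
T_c,out = 10.7 + 1706.2/(157 × 1.84) = 16.606 °C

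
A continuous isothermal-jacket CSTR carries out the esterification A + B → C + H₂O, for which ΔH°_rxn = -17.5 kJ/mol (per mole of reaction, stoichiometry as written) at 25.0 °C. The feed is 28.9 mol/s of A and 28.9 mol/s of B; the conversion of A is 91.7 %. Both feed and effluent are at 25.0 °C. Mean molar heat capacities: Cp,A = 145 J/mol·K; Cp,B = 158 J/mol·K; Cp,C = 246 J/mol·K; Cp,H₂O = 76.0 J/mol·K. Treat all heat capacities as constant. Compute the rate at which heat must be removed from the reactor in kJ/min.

Q_out = 27800 kJ/min

Extent of reaction ξ = 0.917 × 28.9 = 26.501 mol/s
Reaction term: ξ·ΔH°_rxn = 26.501 × -17.5 = -463.77 kJ/s
Q = ΔH = -463.77 kJ/s = -463.77 kW
Heat removed = 27826 kJ/min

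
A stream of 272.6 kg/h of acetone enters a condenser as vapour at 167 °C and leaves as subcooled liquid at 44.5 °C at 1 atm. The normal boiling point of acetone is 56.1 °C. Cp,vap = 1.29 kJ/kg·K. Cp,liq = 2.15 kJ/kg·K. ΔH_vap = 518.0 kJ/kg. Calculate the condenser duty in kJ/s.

vapour 167→56.1 °C: -143.06 kJ/kg
condensation at 56.1 °C: -518 kJ/kg
liquid 56.1→44.5 °C: -24.94 kJ/kg
Δh = -143.06 + -518 + -24.94 = -686 kJ/kg
Q = ṁ·Δh = 272.6 kg/h × -686 kJ/kg = -187000 kJ/h
|Q| = 51.946 kW

Q_c = 51.9 kJ/s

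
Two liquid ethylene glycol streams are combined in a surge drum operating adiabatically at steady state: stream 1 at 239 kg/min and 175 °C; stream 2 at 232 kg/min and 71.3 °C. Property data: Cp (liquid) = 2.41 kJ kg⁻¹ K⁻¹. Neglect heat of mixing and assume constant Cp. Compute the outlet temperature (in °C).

T_out = 124 °C

Energy balance with Q = 0: Σ ṁᵢCp,ᵢ(T_out − Tᵢ) = 0
T_out = Σ ṁᵢCp,ᵢTᵢ / Σ ṁᵢCp,ᵢ
      = 140660 / 1135.1 = 123.92 °C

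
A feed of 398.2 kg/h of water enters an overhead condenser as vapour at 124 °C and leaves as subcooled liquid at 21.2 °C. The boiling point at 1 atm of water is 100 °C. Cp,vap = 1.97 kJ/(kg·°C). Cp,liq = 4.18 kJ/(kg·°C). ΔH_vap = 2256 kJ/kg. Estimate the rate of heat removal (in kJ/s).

Q_c = 291 kJ/s

vapour 124→100 °C: -47.28 kJ/kg
condensation at 100 °C: -2256 kJ/kg
liquid 100→21.2 °C: -329.38 kJ/kg
Δh = -47.28 + -2256 + -329.38 = -2632.7 kJ/kg
Q = ṁ·Δh = 398.2 kg/h × -2632.7 kJ/kg = -1.0483e+06 kJ/h
|Q| = 291.2 kW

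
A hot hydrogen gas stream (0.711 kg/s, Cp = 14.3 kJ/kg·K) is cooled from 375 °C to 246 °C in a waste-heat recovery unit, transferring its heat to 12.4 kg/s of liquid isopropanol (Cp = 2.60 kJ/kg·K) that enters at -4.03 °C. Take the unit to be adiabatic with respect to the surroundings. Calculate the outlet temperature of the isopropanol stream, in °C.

Heat released by hot stream: Q = 0.711 × 14.3 × (375 − 246) = 1311.6 kJ/s
Energy balance on cold side (adiabatic exchanger): Q = ṁ_c·Cp_c·(T_c,out − T_c,in)
T_c,out = -4.03 + 1311.6/(12.4 × 2.60) = 36.652 °C

T_c,out = 36.7 °C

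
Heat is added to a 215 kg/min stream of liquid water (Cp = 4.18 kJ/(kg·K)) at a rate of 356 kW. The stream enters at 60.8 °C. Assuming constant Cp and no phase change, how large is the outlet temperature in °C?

Q = 356 kW = 21360 kJ/min
ΔT = Q/(ṁ·Cp) = 21360/(215×4.18) = 23.768 K
T_out = 60.8 + 23.768 = 84.568 °C

T_out = 84.6 °C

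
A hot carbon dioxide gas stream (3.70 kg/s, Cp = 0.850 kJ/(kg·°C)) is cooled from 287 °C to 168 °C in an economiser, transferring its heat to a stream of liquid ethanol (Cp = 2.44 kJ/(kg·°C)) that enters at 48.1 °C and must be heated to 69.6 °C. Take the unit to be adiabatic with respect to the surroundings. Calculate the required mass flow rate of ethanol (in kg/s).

ṁ_c = 7.13 kg/s

Heat released by hot stream: Q = 3.70 × 0.850 × (287 − 168) = 374.25 kJ/s
Energy balance on cold side (adiabatic exchanger): Q = ṁ_c·Cp_c·(T_c,out − T_c,in)
ṁ_c = 374.25 / [2.44 × (69.6 − 48.1)] = 7.1341 kg/s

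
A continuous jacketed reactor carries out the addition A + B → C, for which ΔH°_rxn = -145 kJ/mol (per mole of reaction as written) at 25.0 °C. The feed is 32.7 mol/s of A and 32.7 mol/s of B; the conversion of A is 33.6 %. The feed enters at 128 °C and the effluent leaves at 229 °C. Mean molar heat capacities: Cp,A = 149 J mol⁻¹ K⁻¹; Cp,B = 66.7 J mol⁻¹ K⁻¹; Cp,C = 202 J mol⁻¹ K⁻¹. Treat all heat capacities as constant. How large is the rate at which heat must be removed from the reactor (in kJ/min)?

Extent of reaction ξ = 0.336 × 32.7 = 10.987 mol/s
Reaction term: ξ·ΔH°_rxn = 10.987 × -145 = -1593.1 kJ/s
Sensible, feed 128→25 °C: -726.5 kJ/s
Outlet flows (mol/s): A 21.713, B 21.713, C 10.987
Sensible, products 25→229 °C: 1408.2 kJ/s
Q = ΔH = -911.46 kJ/s = -911.46 kW
Heat removed = 54688 kJ/min

Q_out = 54700 kJ/min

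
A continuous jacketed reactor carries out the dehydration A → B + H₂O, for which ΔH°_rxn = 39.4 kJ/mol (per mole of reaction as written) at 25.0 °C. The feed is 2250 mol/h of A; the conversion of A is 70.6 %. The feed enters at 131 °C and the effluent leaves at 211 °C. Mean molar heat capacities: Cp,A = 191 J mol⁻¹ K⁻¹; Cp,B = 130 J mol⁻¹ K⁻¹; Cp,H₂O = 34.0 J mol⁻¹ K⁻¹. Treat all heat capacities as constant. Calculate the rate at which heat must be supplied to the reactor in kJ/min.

Q_in = 1480 kJ/min

Extent of reaction ξ = 0.706 × 2250 = 1588.5 mol/h
Reaction term: ξ·ΔH°_rxn = 1588.5 × 39.4 = 62587 kJ/h
Sensible, feed 131→25 °C: -45554 kJ/h
Outlet flows (mol/h): A 661.5, B 1588.5, H₂O 1588.5
Sensible, products 25→211 °C: 71956 kJ/h
Q = ΔH = 88989 kJ/h = 24.719 kW
Heat supplied = 1483.2 kJ/min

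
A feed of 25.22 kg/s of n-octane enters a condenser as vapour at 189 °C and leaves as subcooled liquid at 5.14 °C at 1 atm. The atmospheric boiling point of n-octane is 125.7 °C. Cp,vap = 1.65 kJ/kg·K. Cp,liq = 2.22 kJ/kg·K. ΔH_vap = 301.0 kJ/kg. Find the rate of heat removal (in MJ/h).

vapour 189→125.7 °C: -104.44 kJ/kg
condensation at 125.7 °C: -301 kJ/kg
liquid 125.7→5.14 °C: -267.64 kJ/kg
Δh = -104.44 + -301 + -267.64 = -673.09 kJ/kg
Q = ṁ·Δh = 25.22 kg/s × -673.09 kJ/kg = -16975 kJ/s
|Q| = 16975 kW = 61111 MJ/h

Q_c = 61100 MJ/h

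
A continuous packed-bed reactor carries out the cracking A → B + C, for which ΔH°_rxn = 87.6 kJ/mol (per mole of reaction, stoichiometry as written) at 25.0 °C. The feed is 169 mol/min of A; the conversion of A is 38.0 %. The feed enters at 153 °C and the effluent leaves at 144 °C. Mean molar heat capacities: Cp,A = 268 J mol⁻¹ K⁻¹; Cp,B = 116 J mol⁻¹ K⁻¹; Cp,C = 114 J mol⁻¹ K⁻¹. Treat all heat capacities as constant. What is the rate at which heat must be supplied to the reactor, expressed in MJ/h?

Extent of reaction ξ = 0.380 × 169 = 64.22 mol/min
Reaction term: ξ·ΔH°_rxn = 64.22 × 87.6 = 5625.7 kJ/min
Sensible, feed 153→25 °C: -5797.4 kJ/min
Outlet flows (mol/min): A 104.78, B 64.22, C 64.22
Sensible, products 25→144 °C: 5099.3 kJ/min
Q = ΔH = 4927.6 kJ/min = 82.127 kW
Heat supplied = 295.66 MJ/h

Q_in = 296 MJ/h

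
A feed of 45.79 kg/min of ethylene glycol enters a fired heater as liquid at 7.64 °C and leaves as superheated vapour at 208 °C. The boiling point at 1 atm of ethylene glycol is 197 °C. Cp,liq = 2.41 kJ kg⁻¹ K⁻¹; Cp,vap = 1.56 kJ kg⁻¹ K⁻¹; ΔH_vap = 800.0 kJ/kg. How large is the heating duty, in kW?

Q = 972 kW

liquid 7.64→197 °C: 456.36 kJ/kg
vaporisation at 197 °C: 800 kJ/kg
vapour 197→208 °C: 17.16 kJ/kg
Δh = 456.36 + 800 + 17.16 = 1273.5 kJ/kg
Q = ṁ·Δh = 45.79 kg/min × 1273.5 kJ/kg = 58314 kJ/min
|Q| = 971.91 kW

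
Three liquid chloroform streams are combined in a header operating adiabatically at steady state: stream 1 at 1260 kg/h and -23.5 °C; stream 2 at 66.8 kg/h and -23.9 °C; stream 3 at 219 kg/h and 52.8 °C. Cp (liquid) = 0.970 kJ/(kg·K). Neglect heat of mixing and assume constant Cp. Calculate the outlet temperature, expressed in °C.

No heat crosses the boundary, so H_out = H_in.
T_out = Σ ṁᵢCp,ᵢTᵢ / Σ ṁᵢCp,ᵢ
      = -19054 / 1499.4 = -12.708 °C

T_out = -12.7 °C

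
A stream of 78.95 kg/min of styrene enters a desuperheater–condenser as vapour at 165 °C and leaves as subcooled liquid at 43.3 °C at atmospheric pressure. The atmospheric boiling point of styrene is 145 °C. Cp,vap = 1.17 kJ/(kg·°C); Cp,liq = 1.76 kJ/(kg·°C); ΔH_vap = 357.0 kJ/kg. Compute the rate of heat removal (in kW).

vapour 165→145 °C: -23.4 kJ/kg
condensation at 145 °C: -357 kJ/kg
liquid 145→43.3 °C: -178.99 kJ/kg
Δh = -23.4 + -357 + -178.99 = -559.39 kJ/kg
Q = ṁ·Δh = 78.95 kg/min × -559.39 kJ/kg = -44164 kJ/min
|Q| = 736.07 kW

Q_c = 736 kW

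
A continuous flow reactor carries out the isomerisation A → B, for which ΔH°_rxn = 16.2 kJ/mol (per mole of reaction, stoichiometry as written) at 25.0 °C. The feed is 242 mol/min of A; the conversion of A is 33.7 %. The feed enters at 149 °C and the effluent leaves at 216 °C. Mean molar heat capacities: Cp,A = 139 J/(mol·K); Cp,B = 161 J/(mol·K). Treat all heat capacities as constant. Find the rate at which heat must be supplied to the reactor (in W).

Q_in = 65300 W

Extent of reaction ξ = 0.337 × 242 = 81.554 mol/min
Reaction term: ξ·ΔH°_rxn = 81.554 × 16.2 = 1321.2 kJ/min
Sensible, feed 149→25 °C: -4171.1 kJ/min
Outlet flows (mol/min): A 160.45, B 81.554
Sensible, products 25→216 °C: 6767.5 kJ/min
Q = ΔH = 3917.6 kJ/min = 65.294 kW
Heat supplied = 65294 W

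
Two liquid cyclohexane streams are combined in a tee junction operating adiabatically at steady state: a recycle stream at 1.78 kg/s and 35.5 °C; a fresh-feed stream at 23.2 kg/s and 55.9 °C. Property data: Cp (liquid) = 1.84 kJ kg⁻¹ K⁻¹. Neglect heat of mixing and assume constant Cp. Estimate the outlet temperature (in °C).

Energy balance with Q = 0: Σ ṁᵢCp,ᵢ(T_out − Tᵢ) = 0
Σ ṁᵢCp,ᵢTᵢ = 1.78×1.84×35.5 + 23.2×1.84×55.9 = 2502.5
Σ ṁᵢCp,ᵢ = 1.78×1.84 + 23.2×1.84 = 45.963
T_out = 2502.5 / 45.963 = 54.446 °C

T_out = 54.4 °C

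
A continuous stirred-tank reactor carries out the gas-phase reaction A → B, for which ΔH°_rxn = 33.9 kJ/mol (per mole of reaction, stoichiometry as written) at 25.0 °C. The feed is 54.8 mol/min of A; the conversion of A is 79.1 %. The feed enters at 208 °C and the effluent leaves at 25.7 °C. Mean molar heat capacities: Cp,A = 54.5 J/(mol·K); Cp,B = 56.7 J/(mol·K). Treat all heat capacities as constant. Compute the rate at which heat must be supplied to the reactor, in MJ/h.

Extent of reaction ξ = 0.791 × 54.8 = 43.347 mol/min
Reaction term: ξ·ΔH°_rxn = 43.347 × 33.9 = 1469.5 kJ/min
Sensible, feed 208→25 °C: -546.55 kJ/min
Outlet flows (mol/min): A 11.453, B 43.347
Sensible, products 25→25.7 °C: 2.1574 kJ/min
Q = ΔH = 925.07 kJ/min = 15.418 kW
Heat supplied = 55.504 MJ/h

Q_in = 55.5 MJ/h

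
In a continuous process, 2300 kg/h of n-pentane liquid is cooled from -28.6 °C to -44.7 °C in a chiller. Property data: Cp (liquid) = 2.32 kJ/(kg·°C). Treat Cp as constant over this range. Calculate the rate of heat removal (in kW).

Q_c = 23.9 kW

Q = ṁ·Cp·ΔT = 2300 × 2.32 × (-44.7 − -28.6) = -85910 kJ/h
Converting: 85910 / 3600 s = 23.864 kW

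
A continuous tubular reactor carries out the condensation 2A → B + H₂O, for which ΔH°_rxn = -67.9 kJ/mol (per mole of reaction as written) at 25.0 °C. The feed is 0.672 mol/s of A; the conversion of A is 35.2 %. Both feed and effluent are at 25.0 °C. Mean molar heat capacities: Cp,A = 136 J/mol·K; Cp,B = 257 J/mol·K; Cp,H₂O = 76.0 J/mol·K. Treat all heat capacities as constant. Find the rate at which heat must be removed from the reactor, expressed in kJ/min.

Q_out = 482 kJ/min

Extent of reaction ξ = 0.352 × 0.672 / 2 = 0.11827 mol/s
Reaction term: ξ·ΔH°_rxn = 0.11827 × -67.9 = -8.0307 kJ/s
Q = ΔH = -8.0307 kJ/s = -8.0307 kW
Heat removed = 481.84 kJ/min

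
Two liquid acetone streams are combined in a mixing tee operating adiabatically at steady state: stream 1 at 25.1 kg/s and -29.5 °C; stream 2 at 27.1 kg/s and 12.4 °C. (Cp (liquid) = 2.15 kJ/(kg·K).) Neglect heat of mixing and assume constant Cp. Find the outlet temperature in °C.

T_out = -7.75 °C

Adiabatic, steady state ⇒ Σ ṁᵢCp,ᵢ(T_out − Tᵢ) = 0
Σ ṁᵢCp,ᵢTᵢ = 25.1×2.15×-29.5 + 27.1×2.15×12.4 = -869.48
Σ ṁᵢCp,ᵢ = 25.1×2.15 + 27.1×2.15 = 112.23
T_out = -869.48 / 112.23 = -7.7473 °C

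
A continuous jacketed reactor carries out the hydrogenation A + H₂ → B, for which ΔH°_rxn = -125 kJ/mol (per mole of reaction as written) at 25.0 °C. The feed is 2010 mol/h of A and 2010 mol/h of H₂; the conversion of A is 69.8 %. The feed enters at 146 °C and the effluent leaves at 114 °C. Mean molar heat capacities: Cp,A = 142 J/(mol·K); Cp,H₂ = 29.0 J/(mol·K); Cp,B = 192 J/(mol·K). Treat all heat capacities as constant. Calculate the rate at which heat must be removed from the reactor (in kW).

Q_out = 51.0 kW

Extent of reaction ξ = 0.698 × 2010 = 1403 mol/h
Reaction term: ξ·ΔH°_rxn = 1403 × -125 = -175370 kJ/h
Sensible, feed 146→25 °C: -41589 kJ/h
Outlet flows (mol/h): A 607.02, H₂ 607.02, B 1403
Sensible, products 25→114 °C: 33212 kJ/h
Q = ΔH = -183750 kJ/h = -51.041 kW
Heat removed = 51.041 kW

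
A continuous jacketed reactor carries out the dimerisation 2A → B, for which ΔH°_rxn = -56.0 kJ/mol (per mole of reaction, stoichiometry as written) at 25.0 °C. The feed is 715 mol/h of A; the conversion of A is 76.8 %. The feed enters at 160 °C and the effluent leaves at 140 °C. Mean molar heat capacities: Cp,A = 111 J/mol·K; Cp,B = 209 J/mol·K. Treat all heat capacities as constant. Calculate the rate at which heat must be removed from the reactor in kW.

Extent of reaction ξ = 0.768 × 715 / 2 = 274.56 mol/h
Reaction term: ξ·ΔH°_rxn = 274.56 × -56.0 = -15375 kJ/h
Sensible, feed 160→25 °C: -10714 kJ/h
Outlet flows (mol/h): A 165.88, B 274.56
Sensible, products 25→140 °C: 8716.5 kJ/h
Q = ΔH = -17373 kJ/h = -4.8259 kW
Heat removed = 4.8259 kW

Q_out = 4.83 kW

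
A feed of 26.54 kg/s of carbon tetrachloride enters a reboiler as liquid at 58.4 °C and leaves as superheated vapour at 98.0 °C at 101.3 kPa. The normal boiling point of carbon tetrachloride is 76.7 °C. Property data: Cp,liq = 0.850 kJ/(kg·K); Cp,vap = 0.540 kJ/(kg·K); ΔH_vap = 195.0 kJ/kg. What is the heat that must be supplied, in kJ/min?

liquid 58.4→76.7 °C: 15.555 kJ/kg
vaporisation at 76.7 °C: 195 kJ/kg
vapour 76.7→98.0 °C: 11.502 kJ/kg
Δh = 15.555 + 195 + 11.502 = 222.06 kJ/kg
Q = ṁ·Δh = 26.54 kg/s × 222.06 kJ/kg = 5893.4 kJ/s
|Q| = 5893.4 kW = 353600 kJ/min

Q = 354000 kJ/min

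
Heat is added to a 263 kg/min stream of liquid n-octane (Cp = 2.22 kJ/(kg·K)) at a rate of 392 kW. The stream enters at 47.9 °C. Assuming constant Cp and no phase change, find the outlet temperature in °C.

Q = 392 kW = 23520 kJ/min
ΔT = Q/(ṁ·Cp) = 23520/(263×2.22) = 40.284 K
T_out = 47.9 + 40.284 = 88.184 °C

T_out = 88.2 °C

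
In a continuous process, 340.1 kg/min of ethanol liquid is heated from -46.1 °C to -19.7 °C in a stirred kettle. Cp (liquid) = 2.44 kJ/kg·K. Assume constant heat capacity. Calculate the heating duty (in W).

Q = ṁ·Cp·ΔT = 340.1 × 2.44 × (-19.7 − -46.1) = 21908 kJ/min
Converting: 21908 / 60 s = 365.13 kW
Heating duty = 365130 W

Q = 365000 W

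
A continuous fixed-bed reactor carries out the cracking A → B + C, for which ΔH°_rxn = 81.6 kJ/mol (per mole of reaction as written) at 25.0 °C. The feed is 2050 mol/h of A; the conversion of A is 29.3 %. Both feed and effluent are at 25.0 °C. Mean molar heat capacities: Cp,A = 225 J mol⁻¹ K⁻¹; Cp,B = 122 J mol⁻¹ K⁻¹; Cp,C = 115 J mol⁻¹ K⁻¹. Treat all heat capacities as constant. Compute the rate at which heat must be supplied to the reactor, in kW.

Extent of reaction ξ = 0.293 × 2050 = 600.65 mol/h
Reaction term: ξ·ΔH°_rxn = 600.65 × 81.6 = 49013 kJ/h
Q = ΔH = 49013 kJ/h = 13.615 kW
Heat supplied = 13.615 kW

Q_in = 13.6 kW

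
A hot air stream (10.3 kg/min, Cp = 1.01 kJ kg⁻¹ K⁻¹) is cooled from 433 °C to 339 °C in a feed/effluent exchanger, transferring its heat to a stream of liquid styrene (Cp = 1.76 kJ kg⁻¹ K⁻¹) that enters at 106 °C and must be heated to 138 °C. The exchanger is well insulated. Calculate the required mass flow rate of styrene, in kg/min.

ṁ_c = 17.4 kg/min

Heat released by hot stream: Q = 10.3 × 1.01 × (433 − 339) = 977.88 kJ/min
Energy balance on cold side (adiabatic exchanger): Q = ṁ_c·Cp_c·(T_c,out − T_c,in)
ṁ_c = 977.88 / [1.76 × (138 − 106)] = 17.363 kg/min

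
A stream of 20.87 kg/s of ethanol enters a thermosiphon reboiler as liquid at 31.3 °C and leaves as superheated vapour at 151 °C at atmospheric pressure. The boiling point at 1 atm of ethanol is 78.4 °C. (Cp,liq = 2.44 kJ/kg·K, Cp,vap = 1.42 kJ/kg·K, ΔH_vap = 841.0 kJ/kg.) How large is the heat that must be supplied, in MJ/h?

liquid 31.3→78.4 °C: 114.92 kJ/kg
vaporisation at 78.4 °C: 841 kJ/kg
vapour 78.4→151 °C: 103.09 kJ/kg
Δh = 114.92 + 841 + 103.09 = 1059 kJ/kg
Q = ṁ·Δh = 20.87 kg/s × 1059 kJ/kg = 22102 kJ/s
|Q| = 22102 kW = 79566 MJ/h

Q = 79600 MJ/h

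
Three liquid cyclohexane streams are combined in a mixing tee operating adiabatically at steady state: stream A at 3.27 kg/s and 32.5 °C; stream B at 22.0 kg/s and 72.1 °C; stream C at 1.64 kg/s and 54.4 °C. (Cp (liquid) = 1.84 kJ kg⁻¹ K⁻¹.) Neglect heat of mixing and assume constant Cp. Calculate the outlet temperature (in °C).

T_out = 66.2 °C

Adiabatic, steady state ⇒ Σ ṁᵢCp,ᵢ(T_out − Tᵢ) = 0
Σ ṁᵢCp,ᵢTᵢ = 3.27×1.84×32.5 + 22.0×1.84×72.1 + 1.64×1.84×54.4 = 3278.3
Σ ṁᵢCp,ᵢ = 3.27×1.84 + 22.0×1.84 + 1.64×1.84 = 49.514
T_out = 3278.3 / 49.514 = 66.209 °C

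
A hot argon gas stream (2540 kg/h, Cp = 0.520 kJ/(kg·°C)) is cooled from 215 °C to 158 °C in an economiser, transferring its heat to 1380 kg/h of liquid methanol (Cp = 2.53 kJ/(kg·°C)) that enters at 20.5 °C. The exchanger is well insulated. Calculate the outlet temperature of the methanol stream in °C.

T_c,out = 42.1 °C

Heat released by hot stream: Q = 2540 × 0.520 × (215 − 158) = 75286 kJ/h
Energy balance on cold side (adiabatic exchanger): Q = ṁ_c·Cp_c·(T_c,out − T_c,in)
T_c,out = 20.5 + 75286/(1380 × 2.53) = 42.063 °C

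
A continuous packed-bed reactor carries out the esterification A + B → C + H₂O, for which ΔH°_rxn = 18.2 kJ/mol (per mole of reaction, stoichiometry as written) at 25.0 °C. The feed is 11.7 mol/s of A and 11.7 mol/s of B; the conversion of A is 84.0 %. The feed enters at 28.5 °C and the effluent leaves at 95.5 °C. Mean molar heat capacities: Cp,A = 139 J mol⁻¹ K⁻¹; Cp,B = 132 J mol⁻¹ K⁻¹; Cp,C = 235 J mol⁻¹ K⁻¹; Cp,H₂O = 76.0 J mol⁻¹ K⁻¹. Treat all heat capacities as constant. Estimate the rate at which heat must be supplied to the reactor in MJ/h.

Q_in = 1510 MJ/h

Extent of reaction ξ = 0.840 × 11.7 = 9.828 mol/s
Reaction term: ξ·ΔH°_rxn = 9.828 × 18.2 = 178.87 kJ/s
Sensible, feed 28.5→25 °C: -11.097 kJ/s
Outlet flows (mol/s): A 1.872, B 1.872, C 9.828, H₂O 9.828
Sensible, products 25→95.5 °C: 251.25 kJ/s
Q = ΔH = 419.02 kJ/s = 419.02 kW
Heat supplied = 1508.5 MJ/h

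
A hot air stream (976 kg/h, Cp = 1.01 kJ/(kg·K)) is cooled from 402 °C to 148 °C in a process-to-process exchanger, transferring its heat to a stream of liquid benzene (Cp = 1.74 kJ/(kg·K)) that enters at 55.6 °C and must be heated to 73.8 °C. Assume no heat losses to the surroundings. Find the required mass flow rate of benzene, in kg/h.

Heat released by hot stream: Q = 976 × 1.01 × (402 − 148) = 250380 kJ/h
Energy balance on cold side (adiabatic exchanger): Q = ṁ_c·Cp_c·(T_c,out − T_c,in)
ṁ_c = 250380 / [1.74 × (73.8 − 55.6)] = 7906.5 kg/h

ṁ_c = 7910 kg/h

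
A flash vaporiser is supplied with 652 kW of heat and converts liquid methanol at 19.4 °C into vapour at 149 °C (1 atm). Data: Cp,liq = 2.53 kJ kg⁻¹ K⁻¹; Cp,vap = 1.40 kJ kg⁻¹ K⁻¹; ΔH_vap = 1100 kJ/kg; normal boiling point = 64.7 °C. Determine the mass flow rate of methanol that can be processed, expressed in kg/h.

ṁ = 1760 kg/h

Δh = 2.53×(64.7−19.4) + 1100 + 1.40×(149−64.7) = 1332.6 kJ/kg
Q = 652 kW = 652 kJ/s = 2.3472e+06 kJ/h
ṁ = Q/Δh = 2.3472e+06 / 1332.6 = 1761.3 kg/h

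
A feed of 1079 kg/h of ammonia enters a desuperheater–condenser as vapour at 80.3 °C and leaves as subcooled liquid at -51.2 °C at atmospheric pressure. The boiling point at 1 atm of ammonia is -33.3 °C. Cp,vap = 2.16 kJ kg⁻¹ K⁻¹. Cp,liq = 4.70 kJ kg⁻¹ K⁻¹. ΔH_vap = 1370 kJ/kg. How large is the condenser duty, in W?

Q_c = 509000 W

vapour 80.3→-33.3 °C: -245.38 kJ/kg
condensation at -33.3 °C: -1370 kJ/kg
liquid -33.3→-51.2 °C: -84.13 kJ/kg
Δh = -245.38 + -1370 + -84.13 = -1699.5 kJ/kg
Q = ṁ·Δh = 1079 kg/h × -1699.5 kJ/kg = -1.8338e+06 kJ/h
|Q| = 509.38 kW = 509380 W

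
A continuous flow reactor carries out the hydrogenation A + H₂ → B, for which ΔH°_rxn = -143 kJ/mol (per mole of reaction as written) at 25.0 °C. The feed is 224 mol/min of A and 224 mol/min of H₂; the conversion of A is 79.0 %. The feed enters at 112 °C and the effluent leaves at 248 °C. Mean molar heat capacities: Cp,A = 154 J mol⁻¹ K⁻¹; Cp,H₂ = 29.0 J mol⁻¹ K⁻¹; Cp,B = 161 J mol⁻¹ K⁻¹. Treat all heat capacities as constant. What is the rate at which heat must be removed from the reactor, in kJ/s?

Q_out = 343 kJ/s

Extent of reaction ξ = 0.790 × 224 = 176.96 mol/min
Reaction term: ξ·ΔH°_rxn = 176.96 × -143 = -25305 kJ/min
Sensible, feed 112→25 °C: -3566.3 kJ/min
Outlet flows (mol/min): A 47.04, H₂ 47.04, B 176.96
Sensible, products 25→248 °C: 8273.1 kJ/min
Q = ΔH = -20599 kJ/min = -343.31 kW
Heat removed = 343.31 kJ/s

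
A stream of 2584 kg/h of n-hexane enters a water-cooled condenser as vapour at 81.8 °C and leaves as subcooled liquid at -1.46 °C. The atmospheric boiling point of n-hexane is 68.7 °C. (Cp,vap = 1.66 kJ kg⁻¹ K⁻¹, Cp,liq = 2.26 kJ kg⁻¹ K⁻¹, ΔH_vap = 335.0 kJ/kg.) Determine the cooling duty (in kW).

vapour 81.8→68.7 °C: -21.746 kJ/kg
condensation at 68.7 °C: -335 kJ/kg
liquid 68.7→-1.46 °C: -158.56 kJ/kg
Δh = -21.746 + -335 + -158.56 = -515.31 kJ/kg
Q = ṁ·Δh = 2584 kg/h × -515.31 kJ/kg = -1.3316e+06 kJ/h
|Q| = 369.88 kW

Q_c = 370 kW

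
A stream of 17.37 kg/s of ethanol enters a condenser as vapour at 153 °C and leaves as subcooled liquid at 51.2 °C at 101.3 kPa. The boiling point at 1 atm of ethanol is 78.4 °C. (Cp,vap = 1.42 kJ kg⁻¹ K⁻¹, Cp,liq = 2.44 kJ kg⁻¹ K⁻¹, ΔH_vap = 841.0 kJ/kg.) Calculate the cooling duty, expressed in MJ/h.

vapour 153→78.4 °C: -105.93 kJ/kg
condensation at 78.4 °C: -841 kJ/kg
liquid 78.4→51.2 °C: -66.368 kJ/kg
Δh = -105.93 + -841 + -66.368 = -1013.3 kJ/kg
Q = ṁ·Δh = 17.37 kg/s × -1013.3 kJ/kg = -17601 kJ/s
|Q| = 17601 kW = 63364 MJ/h

Q_c = 63400 MJ/h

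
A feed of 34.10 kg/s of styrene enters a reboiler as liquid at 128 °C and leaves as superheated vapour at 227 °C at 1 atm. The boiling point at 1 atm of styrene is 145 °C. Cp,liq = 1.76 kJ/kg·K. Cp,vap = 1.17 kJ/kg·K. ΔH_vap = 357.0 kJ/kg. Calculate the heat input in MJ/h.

liquid 128→145 °C: 29.92 kJ/kg
vaporisation at 145 °C: 357 kJ/kg
vapour 145→227 °C: 95.94 kJ/kg
Δh = 29.92 + 357 + 95.94 = 482.86 kJ/kg
Q = ṁ·Δh = 34.10 kg/s × 482.86 kJ/kg = 16466 kJ/s
|Q| = 16466 kW = 59276 MJ/h

Q = 59300 MJ/h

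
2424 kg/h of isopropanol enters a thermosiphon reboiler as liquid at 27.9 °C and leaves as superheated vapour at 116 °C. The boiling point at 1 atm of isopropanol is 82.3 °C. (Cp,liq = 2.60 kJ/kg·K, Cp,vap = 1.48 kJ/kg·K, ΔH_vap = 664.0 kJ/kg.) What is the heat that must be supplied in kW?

Q = 576 kW

liquid 27.9→82.3 °C: 141.44 kJ/kg
vaporisation at 82.3 °C: 664 kJ/kg
vapour 82.3→116 °C: 49.876 kJ/kg
Δh = 141.44 + 664 + 49.876 = 855.32 kJ/kg
Q = ṁ·Δh = 2424 kg/h × 855.32 kJ/kg = 2.0733e+06 kJ/h
|Q| = 575.91 kW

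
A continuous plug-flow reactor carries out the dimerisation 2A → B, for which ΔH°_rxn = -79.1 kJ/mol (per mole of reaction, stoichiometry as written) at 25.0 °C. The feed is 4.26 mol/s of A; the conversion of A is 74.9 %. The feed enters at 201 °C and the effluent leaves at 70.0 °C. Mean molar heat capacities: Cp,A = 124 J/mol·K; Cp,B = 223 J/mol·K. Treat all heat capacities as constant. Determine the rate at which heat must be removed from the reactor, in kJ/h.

Extent of reaction ξ = 0.749 × 4.26 / 2 = 1.5954 mol/s
Reaction term: ξ·ΔH°_rxn = 1.5954 × -79.1 = -126.19 kJ/s
Sensible, feed 201→25 °C: -92.97 kJ/s
Outlet flows (mol/s): A 1.0693, B 1.5954
Sensible, products 25→70.0 °C: 21.976 kJ/s
Q = ΔH = -197.19 kJ/s = -197.19 kW
Heat removed = 709880 kJ/h

Q_out = 710000 kJ/h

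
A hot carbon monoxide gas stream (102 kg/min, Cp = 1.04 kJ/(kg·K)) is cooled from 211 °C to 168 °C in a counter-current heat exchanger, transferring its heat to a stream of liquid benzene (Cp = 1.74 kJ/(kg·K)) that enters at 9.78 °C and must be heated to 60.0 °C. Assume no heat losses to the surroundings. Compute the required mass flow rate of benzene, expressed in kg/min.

Heat released by hot stream: Q = 102 × 1.04 × (211 − 168) = 4561.4 kJ/min
Energy balance on cold side (adiabatic exchanger): Q = ṁ_c·Cp_c·(T_c,out − T_c,in)
ṁ_c = 4561.4 / [1.74 × (60.0 − 9.78)] = 52.201 kg/min

ṁ_c = 52.2 kg/min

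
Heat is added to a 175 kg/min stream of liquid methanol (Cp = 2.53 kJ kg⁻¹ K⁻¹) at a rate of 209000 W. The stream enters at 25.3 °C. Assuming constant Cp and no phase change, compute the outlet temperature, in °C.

T_out = 53.6 °C

Q = 209000 W = 12540 kJ/min
ΔT = Q/(ṁ·Cp) = 12540/(175×2.53) = 28.323 K
T_out = 25.3 + 28.323 = 53.623 °C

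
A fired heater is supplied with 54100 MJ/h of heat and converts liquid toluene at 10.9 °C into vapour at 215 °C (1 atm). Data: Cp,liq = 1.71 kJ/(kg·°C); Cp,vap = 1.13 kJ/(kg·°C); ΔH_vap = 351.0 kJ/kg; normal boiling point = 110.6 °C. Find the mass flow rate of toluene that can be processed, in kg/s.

Δh = 1.71×(110.6−10.9) + 351.0 + 1.13×(215−110.6) = 639.46 kJ/kg
Q = 54100 MJ/h = 15028 kJ/s = 15028 kJ/s
ṁ = Q/Δh = 15028 / 639.46 = 23.501 kg/s

ṁ = 23.5 kg/s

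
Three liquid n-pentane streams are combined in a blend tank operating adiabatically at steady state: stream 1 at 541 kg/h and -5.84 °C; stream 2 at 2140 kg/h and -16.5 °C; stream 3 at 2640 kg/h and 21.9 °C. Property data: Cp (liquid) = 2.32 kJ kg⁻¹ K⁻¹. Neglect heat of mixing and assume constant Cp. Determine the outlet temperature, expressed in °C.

No heat crosses the boundary, so H_out = H_in.
T_out = Σ ṁᵢCp,ᵢTᵢ / Σ ṁᵢCp,ᵢ
      = 44884 / 12345 = 3.6359 °C

T_out = 3.64 °C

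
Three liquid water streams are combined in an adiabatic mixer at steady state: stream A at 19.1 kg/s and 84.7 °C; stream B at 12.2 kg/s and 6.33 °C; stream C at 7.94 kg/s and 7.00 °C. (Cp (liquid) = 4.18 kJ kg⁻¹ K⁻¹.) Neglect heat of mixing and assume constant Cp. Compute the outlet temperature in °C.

T_out = 44.6 °C

No heat crosses the boundary, so H_out = H_in.
T_out = Σ ṁᵢCp,ᵢTᵢ / Σ ṁᵢCp,ᵢ
      = 7317.4 / 164.02 = 44.612 °C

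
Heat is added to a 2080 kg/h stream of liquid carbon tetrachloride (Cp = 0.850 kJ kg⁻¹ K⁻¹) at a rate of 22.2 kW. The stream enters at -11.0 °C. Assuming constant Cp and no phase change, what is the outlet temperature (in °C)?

T_out = 34.2 °C

Q = 22.2 kW = 79920 kJ/h
ΔT = Q/(ṁ·Cp) = 79920/(2080×0.850) = 45.204 K
T_out = -11.0 + 45.204 = 34.204 °C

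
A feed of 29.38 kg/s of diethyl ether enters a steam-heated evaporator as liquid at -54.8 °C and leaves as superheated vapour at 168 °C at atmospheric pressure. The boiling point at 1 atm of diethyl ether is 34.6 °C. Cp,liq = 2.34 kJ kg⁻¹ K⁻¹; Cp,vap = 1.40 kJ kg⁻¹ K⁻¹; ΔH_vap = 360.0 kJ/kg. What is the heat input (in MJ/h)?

Q = 80000 MJ/h

liquid -54.8→34.6 °C: 209.2 kJ/kg
vaporisation at 34.6 °C: 360 kJ/kg
vapour 34.6→168 °C: 186.76 kJ/kg
Δh = 209.2 + 360 + 186.76 = 755.96 kJ/kg
Q = ṁ·Δh = 29.38 kg/s × 755.96 kJ/kg = 22210 kJ/s
|Q| = 22210 kW = 79956 MJ/h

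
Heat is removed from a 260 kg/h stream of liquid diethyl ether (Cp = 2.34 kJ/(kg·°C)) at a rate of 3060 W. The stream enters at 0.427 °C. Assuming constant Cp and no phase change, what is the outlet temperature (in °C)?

Q = 3060 W = 11016 kJ/h
ΔT = Q/(ṁ·Cp) = 11016/(260×2.34) = 18.107 K
T_out = 0.427 − 18.107 = -17.68 °C

T_out = -17.7 °C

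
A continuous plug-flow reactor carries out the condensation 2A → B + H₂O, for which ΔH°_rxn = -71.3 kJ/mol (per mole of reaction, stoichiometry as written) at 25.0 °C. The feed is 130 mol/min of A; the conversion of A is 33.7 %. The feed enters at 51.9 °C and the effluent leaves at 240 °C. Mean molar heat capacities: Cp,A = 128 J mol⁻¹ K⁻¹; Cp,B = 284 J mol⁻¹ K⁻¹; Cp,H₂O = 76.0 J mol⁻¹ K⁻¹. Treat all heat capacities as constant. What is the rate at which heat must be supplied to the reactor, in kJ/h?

Q_in = 123000 kJ/h

Extent of reaction ξ = 0.337 × 130 / 2 = 21.905 mol/min
Reaction term: ξ·ΔH°_rxn = 21.905 × -71.3 = -1561.8 kJ/min
Sensible, feed 51.9→25 °C: -447.62 kJ/min
Outlet flows (mol/min): A 86.19, B 21.905, H₂O 21.905
Sensible, products 25→240 °C: 4067.4 kJ/min
Q = ΔH = 2058 kJ/min = 34.299 kW
Heat supplied = 123480 kJ/h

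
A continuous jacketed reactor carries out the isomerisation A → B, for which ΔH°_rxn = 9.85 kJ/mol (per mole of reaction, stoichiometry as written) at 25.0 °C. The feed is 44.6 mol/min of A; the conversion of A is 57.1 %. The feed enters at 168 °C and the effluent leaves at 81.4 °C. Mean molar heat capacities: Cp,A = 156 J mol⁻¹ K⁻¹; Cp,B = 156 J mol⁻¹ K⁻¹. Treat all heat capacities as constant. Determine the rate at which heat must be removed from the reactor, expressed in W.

Q_out = 5860 W

Extent of reaction ξ = 0.571 × 44.6 = 25.467 mol/min
Reaction term: ξ·ΔH°_rxn = 25.467 × 9.85 = 250.85 kJ/min
Sensible, feed 168→25 °C: -994.94 kJ/min
Outlet flows (mol/min): A 19.133, B 25.467
Sensible, products 25→81.4 °C: 392.41 kJ/min
Q = ΔH = -351.68 kJ/min = -5.8614 kW
Heat removed = 5861.4 W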